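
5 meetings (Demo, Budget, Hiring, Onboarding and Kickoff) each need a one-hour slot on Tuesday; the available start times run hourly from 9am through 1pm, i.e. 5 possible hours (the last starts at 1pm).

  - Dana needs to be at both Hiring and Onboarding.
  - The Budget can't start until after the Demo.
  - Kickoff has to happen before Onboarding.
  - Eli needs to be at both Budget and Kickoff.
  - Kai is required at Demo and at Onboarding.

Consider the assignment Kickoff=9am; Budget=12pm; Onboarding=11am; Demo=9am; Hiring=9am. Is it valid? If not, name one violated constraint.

Eli needs to be at both Budget and Kickoff — holds.
Dana needs to be at both Hiring and Onboarding — holds.
The Budget can't start until after the Demo — holds.
Kickoff has to happen before Onboarding — holds.
Kai is required at Demo and at Onboarding — holds.

Yes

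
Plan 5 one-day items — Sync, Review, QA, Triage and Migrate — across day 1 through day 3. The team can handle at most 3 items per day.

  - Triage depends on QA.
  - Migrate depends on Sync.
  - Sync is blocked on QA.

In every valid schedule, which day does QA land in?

Downstream work caps QA at day 1.
So QA is pinned to day 1.

day 1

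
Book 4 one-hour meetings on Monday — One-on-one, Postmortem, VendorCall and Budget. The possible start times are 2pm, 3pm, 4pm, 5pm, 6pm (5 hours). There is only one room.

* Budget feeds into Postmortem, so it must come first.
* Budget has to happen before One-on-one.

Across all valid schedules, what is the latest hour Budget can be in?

Downstream work caps Budget at 5pm.
Budget at 4pm is achievable: Budget in 4pm; One-on-one in 5pm; VendorCall in 2pm; Postmortem in 6pm.
Nothing later works — the capacity limit rule out every hour after 4pm.

4pm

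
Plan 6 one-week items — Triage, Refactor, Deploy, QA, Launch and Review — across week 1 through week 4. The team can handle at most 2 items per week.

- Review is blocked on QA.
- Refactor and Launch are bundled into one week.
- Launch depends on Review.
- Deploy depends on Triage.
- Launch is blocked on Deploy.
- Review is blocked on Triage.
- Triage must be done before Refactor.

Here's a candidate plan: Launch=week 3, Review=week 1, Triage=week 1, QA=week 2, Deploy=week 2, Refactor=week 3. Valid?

Refactor and Launch are bundled into one week — holds.
Deploy depends on Triage — holds.
Launch depends on Review — holds.
Launch is blocked on Deploy — holds.
Review is blocked on QA — violated.
Triage must be done before Refactor — holds.
Review is blocked on Triage — violated.
The team can handle at most 2 items per week — holds.

No — it violates: Review is blocked on QA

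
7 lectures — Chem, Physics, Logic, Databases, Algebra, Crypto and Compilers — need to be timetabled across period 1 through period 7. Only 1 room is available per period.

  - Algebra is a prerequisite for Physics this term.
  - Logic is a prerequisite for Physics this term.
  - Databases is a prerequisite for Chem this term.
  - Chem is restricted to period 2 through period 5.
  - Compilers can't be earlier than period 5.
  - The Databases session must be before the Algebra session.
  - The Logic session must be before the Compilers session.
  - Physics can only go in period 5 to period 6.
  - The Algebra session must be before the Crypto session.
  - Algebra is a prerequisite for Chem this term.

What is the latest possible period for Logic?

Downstream work caps Logic at period 5.
Logic at period 5 is achievable: Chem=period 3, Crypto=period 4, Algebra=period 2, Logic=period 5, Compilers=period 7, Databases=period 1, Physics=period 6.

period 5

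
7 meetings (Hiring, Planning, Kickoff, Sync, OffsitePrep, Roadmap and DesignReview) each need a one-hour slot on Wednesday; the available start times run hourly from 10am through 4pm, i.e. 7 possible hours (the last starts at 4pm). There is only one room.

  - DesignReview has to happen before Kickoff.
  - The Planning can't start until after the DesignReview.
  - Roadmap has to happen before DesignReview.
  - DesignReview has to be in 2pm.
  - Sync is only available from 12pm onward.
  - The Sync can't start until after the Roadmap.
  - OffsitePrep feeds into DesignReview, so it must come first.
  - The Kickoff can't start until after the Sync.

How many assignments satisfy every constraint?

20

Splitting on Hiring: it can be 10am (6), 11am (6), 12pm (4), 1pm (4). Listing each branch's schedules as (Planning, Kickoff, Sync, OffsitePrep, Roadmap, DesignReview):
Hiring=10am: (3pm,4pm,12pm,1pm,11am,2pm) (3pm,4pm,1pm,11am,12pm,2pm) (3pm,4pm,1pm,12pm,11am,2pm) (4pm,3pm,12pm,1pm,11am,2pm) (4pm,3pm,1pm,11am,12pm,2pm) (4pm,3pm,1pm,12pm,11am,2pm) — 6.
Hiring=11am: (3pm,4pm,12pm,1pm,10am,2pm) (3pm,4pm,1pm,10am,12pm,2pm) (3pm,4pm,1pm,12pm,10am,2pm) (4pm,3pm,12pm,1pm,10am,2pm) (4pm,3pm,1pm,10am,12pm,2pm) (4pm,3pm,1pm,12pm,10am,2pm) — 6.
Hiring=12pm: (3pm,4pm,1pm,10am,11am,2pm) (3pm,4pm,1pm,11am,10am,2pm) (4pm,3pm,1pm,10am,11am,2pm) (4pm,3pm,1pm,11am,10am,2pm) — 4.
Hiring=1pm: (3pm,4pm,12pm,10am,11am,2pm) (3pm,4pm,12pm,11am,10am,2pm) (4pm,3pm,12pm,10am,11am,2pm) (4pm,3pm,12pm,11am,10am,2pm) — 4.
Summing: 6 + 6 + 4 + 4 = 20.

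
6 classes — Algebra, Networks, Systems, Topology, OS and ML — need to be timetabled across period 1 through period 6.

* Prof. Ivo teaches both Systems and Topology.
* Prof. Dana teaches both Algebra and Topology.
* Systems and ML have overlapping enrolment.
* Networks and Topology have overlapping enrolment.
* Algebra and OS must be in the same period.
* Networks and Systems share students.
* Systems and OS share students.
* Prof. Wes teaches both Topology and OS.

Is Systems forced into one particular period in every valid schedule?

No

Systems can be period 1 (e.g. Networks -> period 2, Topology -> period 3, ML -> period 2, OS -> period 2, Systems -> period 1, Algebra -> period 2) or period 2 (e.g. OS in period 1, Systems in period 2, ML in period 1, Algebra in period 1, Networks in period 1, Topology in period 3).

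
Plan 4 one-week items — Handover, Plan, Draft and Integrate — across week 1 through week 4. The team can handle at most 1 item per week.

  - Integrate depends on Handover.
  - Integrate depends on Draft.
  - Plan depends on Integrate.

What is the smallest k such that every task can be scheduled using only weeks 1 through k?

The precedence chain requires at least 3 distinct weeks.
With at most 1 per week and 4 tasks, at least 4 weeks are needed.
4 works (last occupied week: week 4): for example Plan -> week 4; Handover -> week 1; Integrate -> week 3; Draft -> week 2.

4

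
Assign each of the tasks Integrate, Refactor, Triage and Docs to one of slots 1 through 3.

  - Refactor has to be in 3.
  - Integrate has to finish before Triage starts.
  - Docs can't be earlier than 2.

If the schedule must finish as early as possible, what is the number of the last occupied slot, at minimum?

The precedence chain requires at least 2 distinct slots.
Refactor can't be placed before 3, so the schedule must run through at least slot 3.
3 works (last occupied slot: 3): for example Docs in 2, Integrate in 1, Refactor in 3, Triage in 2.

slot 3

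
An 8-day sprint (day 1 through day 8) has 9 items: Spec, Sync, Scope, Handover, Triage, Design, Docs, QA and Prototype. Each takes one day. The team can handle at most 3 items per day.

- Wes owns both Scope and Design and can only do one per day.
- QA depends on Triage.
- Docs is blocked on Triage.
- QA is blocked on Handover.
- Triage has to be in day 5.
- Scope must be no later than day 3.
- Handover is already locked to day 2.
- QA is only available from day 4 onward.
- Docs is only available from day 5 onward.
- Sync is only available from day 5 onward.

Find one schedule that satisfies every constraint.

Sync in day 5, QA in day 6, Design in day 2, Prototype in day 1, Spec in day 1, Triage in day 5, Handover in day 2, Scope in day 1, Docs in day 6

Checking: Triage(day 5) before QA(day 6); Handover(day 2) before QA(day 6); Triage(day 5) before Docs(day 6); Scope(day 1) != Design(day 2); Docs=day 6 in [day 5,day 8]; Triage=day 5 in [day 5,day 5]; Scope=day 1 in [day 1,day 3]; QA=day 6 in [day 4,day 8]; Handover=day 2 in [day 2,day 2]; Sync=day 5 in [day 5,day 8]; max 3 per day (cap 3).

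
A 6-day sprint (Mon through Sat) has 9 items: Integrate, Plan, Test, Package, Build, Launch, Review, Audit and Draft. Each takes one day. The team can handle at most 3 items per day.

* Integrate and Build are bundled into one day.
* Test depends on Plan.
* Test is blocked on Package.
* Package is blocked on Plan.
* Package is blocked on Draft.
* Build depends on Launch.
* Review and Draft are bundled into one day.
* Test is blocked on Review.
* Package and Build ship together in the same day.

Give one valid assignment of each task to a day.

Draft in Tue; Launch in Mon; Build in Wed; Package in Wed; Audit in Mon; Review in Tue; Integrate in Wed; Test in Thu; Plan in Mon

Checking: Review(Tue) before Test(Thu); Launch(Mon) before Build(Wed); Plan(Mon) before Package(Wed); Package(Wed) before Test(Thu); Plan(Mon) before Test(Thu); Draft(Tue) before Package(Wed); Package = Build = Wed; Integrate = Build = Wed; Review = Draft = Tue; max 3 per day (cap 3).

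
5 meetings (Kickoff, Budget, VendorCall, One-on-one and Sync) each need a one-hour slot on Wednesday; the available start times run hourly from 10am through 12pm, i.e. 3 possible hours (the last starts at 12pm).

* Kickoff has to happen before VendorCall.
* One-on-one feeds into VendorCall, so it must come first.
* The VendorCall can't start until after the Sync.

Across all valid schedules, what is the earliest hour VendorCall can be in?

11am

Precedence pushes VendorCall to at least 11am.
VendorCall at 11am is achievable: Kickoff -> 10am; Sync -> 10am; One-on-one -> 10am; Budget -> 10am; VendorCall -> 11am.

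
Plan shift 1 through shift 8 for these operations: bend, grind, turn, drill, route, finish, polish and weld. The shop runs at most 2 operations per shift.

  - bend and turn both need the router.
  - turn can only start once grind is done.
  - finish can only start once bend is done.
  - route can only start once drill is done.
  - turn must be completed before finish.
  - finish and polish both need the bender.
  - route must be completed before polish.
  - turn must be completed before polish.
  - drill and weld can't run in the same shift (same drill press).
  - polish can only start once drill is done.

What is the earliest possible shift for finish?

Precedence pushes finish to at least shift 3.
finish at shift 3 is achievable: finish -> shift 3; weld -> shift 4; route -> shift 3; bend -> shift 1; turn -> shift 2; polish -> shift 4; drill -> shift 2; grind -> shift 1.

shift 3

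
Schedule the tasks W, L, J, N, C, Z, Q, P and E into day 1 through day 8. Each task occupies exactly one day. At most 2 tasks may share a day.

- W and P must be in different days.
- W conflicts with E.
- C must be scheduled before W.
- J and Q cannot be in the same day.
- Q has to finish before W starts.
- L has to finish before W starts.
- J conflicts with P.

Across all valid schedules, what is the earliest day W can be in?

day 3

Precedence pushes W to at least day 2.
W at day 3 is achievable: W in day 3, Q in day 2, L in day 1, Z in day 4, E in day 5, C in day 1, N in day 2, P in day 4, J in day 3.
Nothing earlier works — the conflict and capacity constraints rule out every day before day 3.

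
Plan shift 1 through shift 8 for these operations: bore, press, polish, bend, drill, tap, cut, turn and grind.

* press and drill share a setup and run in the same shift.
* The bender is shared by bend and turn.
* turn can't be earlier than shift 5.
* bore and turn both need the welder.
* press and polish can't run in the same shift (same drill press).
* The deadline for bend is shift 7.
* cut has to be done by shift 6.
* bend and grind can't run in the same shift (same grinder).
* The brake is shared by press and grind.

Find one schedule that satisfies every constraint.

tap in shift 1, polish in shift 2, cut in shift 1, turn in shift 5, bend in shift 1, grind in shift 2, press in shift 1, drill in shift 1, bore in shift 1

Checking: bend(shift 1) != grind(shift 2); press(shift 1) != grind(shift 2); bore(shift 1) != turn(shift 5); press(shift 1) != polish(shift 2); bend(shift 1) != turn(shift 5); press = drill = shift 1; turn=shift 5 in [shift 5,shift 8]; bend=shift 1 in [shift 1,shift 7]; cut=shift 1 in [shift 1,shift 6].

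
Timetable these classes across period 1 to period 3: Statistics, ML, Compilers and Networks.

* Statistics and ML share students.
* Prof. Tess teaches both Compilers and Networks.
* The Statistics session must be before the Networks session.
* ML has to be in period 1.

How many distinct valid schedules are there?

2

Enumerating: Compilers in period 1; ML in period 1; Statistics in period 2; Networks in period 3 | Networks -> period 3; Statistics -> period 2; Compilers -> period 2; ML -> period 1.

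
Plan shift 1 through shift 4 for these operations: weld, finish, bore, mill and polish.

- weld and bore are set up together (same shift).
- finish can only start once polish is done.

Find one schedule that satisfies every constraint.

bore=shift 1; polish=shift 1; mill=shift 1; weld=shift 1; finish=shift 2

Checking: polish(shift 1) before finish(shift 2); weld = bore = shift 1.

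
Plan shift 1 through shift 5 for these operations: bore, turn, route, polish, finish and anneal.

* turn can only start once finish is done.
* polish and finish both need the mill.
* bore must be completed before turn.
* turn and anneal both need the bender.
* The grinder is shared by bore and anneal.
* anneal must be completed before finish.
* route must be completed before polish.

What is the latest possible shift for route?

Downstream work caps route at shift 4.
route at shift 4 is achievable: polish in shift 5; turn in shift 3; anneal in shift 1; route in shift 4; bore in shift 2; finish in shift 2.

shift 4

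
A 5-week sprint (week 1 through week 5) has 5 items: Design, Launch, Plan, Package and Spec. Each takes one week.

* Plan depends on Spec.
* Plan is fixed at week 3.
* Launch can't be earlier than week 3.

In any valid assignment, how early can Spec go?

week 1

Downstream work caps Spec at week 2.
Spec at week 1 is achievable: Plan -> week 3; Package -> week 1; Design -> week 1; Launch -> week 3; Spec -> week 1.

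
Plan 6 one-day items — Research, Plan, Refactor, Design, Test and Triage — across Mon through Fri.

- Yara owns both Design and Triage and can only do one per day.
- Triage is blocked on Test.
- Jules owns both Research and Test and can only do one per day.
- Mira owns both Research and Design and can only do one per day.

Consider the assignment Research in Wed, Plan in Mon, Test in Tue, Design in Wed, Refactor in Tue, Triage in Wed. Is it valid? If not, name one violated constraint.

No — it violates: Mira owns both Research and Design and can only do one per day

Jules owns both Research and Test and can only do one per day — holds.
Yara owns both Design and Triage and can only do one per day — violated.
Mira owns both Research and Design and can only do one per day — violated.
Triage is blocked on Test — holds.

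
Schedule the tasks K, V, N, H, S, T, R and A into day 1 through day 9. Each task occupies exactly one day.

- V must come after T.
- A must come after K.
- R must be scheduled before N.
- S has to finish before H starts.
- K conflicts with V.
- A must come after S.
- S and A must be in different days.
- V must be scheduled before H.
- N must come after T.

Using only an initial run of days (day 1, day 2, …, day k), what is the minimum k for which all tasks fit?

3 days

The precedence chain requires at least 3 distinct days.
3 works (last occupied day: day 3): for example T -> day 1; A -> day 2; V -> day 2; N -> day 2; H -> day 3; K -> day 1; R -> day 1; S -> day 1.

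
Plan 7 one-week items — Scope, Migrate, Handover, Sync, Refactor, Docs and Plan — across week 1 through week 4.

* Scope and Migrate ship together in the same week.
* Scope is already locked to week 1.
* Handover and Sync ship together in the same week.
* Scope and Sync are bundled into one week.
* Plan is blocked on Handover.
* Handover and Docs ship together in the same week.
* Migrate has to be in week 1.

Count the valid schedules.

Splitting on Refactor: it can be week 1 (3), week 2 (3), week 3 (3), week 4 (3). Listing each branch's schedules as (Scope, Migrate, Handover, Sync, Docs, Plan) by week number:
Refactor=week 1: (1,1,1,1,1,2) (1,1,1,1,1,3) (1,1,1,1,1,4) — 3.
Refactor=week 2: (1,1,1,1,1,2) (1,1,1,1,1,3) (1,1,1,1,1,4) — 3.
Refactor=week 3: (1,1,1,1,1,2) (1,1,1,1,1,3) (1,1,1,1,1,4) — 3.
Refactor=week 4: (1,1,1,1,1,2) (1,1,1,1,1,3) (1,1,1,1,1,4) — 3.
Summing: 3 + 3 + 3 + 3 = 12.

12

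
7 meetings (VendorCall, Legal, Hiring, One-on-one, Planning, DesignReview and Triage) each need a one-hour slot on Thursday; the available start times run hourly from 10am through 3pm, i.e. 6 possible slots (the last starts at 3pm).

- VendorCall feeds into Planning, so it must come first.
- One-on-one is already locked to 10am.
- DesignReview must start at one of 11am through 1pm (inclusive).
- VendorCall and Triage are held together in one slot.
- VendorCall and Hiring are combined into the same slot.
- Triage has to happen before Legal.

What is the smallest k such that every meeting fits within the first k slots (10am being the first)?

The precedence chain requires at least 2 distinct slots.
2 works (last occupied slot: 11am): for example One-on-one in 10am, Triage in 10am, Hiring in 10am, DesignReview in 11am, Legal in 11am, VendorCall in 10am, Planning in 11am.

2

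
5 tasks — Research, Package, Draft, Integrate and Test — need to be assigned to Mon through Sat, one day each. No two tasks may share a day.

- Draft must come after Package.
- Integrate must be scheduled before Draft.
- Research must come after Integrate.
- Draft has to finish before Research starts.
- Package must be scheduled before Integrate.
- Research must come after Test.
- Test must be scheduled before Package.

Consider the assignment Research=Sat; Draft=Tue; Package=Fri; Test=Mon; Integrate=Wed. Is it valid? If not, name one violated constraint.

Invalid. Draft must come after Package.

Research must come after Integrate — holds.
Integrate must be scheduled before Draft — violated.
Package must be scheduled before Integrate — violated.
Draft has to finish before Research starts — holds.
Test must be scheduled before Package — holds.
Draft must come after Package — violated.
No two tasks may share a day — holds.
Research must come after Test — holds.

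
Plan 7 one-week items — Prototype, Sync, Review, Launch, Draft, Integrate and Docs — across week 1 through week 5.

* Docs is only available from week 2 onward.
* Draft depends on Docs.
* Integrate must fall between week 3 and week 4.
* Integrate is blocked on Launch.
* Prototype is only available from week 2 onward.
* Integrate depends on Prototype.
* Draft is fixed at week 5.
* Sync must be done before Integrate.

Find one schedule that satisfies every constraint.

Sync=week 1, Launch=week 1, Integrate=week 3, Docs=week 2, Review=week 1, Draft=week 5, Prototype=week 2

Checking: Sync(week 1) before Integrate(week 3); Prototype(week 2) before Integrate(week 3); Launch(week 1) before Integrate(week 3); Docs(week 2) before Draft(week 5); Docs=week 2 in [week 2,week 5]; Prototype=week 2 in [week 2,week 5]; Integrate=week 3 in [week 3,week 4]; Draft=week 5 in [week 5,week 5].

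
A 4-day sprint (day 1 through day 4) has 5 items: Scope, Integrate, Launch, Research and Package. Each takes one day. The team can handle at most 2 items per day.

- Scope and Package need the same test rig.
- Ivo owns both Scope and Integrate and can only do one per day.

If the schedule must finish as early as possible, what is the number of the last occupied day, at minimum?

With at most 2 per day and 5 tasks, at least 3 days are needed.
3 works (last occupied day: day 3): for example Integrate=day 2; Research=day 2; Launch=day 1; Package=day 3; Scope=day 1.

day 3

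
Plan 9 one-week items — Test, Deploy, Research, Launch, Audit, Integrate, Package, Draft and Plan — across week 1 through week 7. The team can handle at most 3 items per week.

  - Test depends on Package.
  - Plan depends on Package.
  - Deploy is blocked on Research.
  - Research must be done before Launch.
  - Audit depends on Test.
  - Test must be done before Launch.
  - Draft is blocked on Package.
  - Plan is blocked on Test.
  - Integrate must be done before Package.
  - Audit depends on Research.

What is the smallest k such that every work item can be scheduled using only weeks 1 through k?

4 weeks

The precedence chain requires at least 4 distinct weeks.
With at most 3 per week and 9 work items, at least 3 weeks are needed.
4 works (last occupied week: week 4): for example Research=week 1; Deploy=week 2; Draft=week 3; Launch=week 4; Package=week 2; Test=week 3; Integrate=week 1; Audit=week 4; Plan=week 4.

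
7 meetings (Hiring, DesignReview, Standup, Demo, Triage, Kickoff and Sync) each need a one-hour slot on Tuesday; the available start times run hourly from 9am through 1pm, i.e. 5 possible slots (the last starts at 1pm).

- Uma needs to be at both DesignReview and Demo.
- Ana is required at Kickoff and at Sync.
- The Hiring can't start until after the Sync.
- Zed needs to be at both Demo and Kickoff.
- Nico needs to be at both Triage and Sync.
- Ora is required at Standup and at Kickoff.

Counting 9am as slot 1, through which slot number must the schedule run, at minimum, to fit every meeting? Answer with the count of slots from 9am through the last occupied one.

2

The precedence chain requires at least 2 distinct slots.
2 works (last occupied slot: 10am): for example DesignReview in 10am; Demo in 9am; Kickoff in 10am; Standup in 9am; Hiring in 10am; Sync in 9am; Triage in 10am.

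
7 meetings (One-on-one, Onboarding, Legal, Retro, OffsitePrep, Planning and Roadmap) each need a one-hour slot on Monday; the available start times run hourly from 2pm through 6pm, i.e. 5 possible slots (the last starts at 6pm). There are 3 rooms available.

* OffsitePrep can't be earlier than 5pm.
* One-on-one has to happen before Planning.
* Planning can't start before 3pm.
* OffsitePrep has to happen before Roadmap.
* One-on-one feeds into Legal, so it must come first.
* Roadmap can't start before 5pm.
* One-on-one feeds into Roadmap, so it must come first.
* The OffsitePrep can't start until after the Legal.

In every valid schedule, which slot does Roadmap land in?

6pm

Roadmap is available from 5pm; precedence pushes Roadmap to at least 6pm.
So Roadmap is pinned to 6pm.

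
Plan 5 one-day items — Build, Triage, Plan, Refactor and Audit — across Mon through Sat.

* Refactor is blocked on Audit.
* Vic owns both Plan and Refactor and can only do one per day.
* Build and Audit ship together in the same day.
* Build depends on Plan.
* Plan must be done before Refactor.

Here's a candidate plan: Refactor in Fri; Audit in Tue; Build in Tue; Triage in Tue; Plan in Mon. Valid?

Valid

Build depends on Plan — holds.
Build and Audit ship together in the same day — holds.
Plan must be done before Refactor — holds.
Refactor is blocked on Audit — holds.
Vic owns both Plan and Refactor and can only do one per day — holds.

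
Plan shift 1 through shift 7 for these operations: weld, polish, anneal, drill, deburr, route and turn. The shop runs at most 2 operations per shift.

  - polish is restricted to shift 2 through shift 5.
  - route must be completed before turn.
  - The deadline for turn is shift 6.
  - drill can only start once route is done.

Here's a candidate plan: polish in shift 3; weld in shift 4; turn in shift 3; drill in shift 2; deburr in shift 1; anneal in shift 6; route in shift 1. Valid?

Yes, all constraints hold

The deadline for turn is shift 6 — holds.
route must be completed before turn — holds.
The shop runs at most 2 operations per shift — holds.
polish is restricted to shift 2 through shift 5 — holds.
drill can only start once route is done — holds.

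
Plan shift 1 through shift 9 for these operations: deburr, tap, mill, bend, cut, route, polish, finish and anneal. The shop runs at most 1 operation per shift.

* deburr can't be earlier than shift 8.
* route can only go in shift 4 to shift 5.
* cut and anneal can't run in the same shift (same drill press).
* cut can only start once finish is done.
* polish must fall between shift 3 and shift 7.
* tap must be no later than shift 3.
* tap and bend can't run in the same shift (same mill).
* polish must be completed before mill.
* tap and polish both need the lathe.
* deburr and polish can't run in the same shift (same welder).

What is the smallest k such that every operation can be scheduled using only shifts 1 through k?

9 shifts

The precedence chain requires at least 2 distinct shifts.
With at most 1 per shift and 9 operations, at least 9 shifts are needed.
deburr can't be placed before shift 8, so the schedule must run through at least shift 8.
9 works (last occupied shift: shift 9): for example polish -> shift 3; deburr -> shift 8; tap -> shift 1; bend -> shift 7; anneal -> shift 9; cut -> shift 6; mill -> shift 5; route -> shift 4; finish -> shift 2.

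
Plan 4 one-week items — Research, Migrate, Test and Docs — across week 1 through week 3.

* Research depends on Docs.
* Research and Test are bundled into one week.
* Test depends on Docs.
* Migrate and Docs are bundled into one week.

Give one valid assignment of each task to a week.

Research in week 2; Migrate in week 1; Docs in week 1; Test in week 2

Checking: Docs(week 1) before Research(week 2); Docs(week 1) before Test(week 2); Migrate = Docs = week 1; Research = Test = week 2.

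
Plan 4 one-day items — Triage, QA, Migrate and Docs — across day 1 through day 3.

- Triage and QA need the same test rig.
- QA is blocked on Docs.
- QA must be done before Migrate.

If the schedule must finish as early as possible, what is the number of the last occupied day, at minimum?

The precedence chain requires at least 3 distinct days.
3 works (last occupied day: day 3): for example Migrate -> day 3; QA -> day 2; Docs -> day 1; Triage -> day 1.

day 3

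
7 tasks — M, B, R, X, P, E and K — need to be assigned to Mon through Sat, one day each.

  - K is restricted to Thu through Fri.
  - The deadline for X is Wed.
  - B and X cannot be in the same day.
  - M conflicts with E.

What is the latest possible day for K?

Fri

K is available from Thu; K's own window allows nothing later than Fri.
K at Fri is achievable: K=Fri, P=Mon, X=Mon, M=Mon, E=Tue, B=Tue, R=Mon.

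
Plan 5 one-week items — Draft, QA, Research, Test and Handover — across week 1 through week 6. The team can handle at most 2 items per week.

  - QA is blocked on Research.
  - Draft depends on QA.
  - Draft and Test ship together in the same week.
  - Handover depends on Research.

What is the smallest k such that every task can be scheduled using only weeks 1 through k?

3

The precedence chain requires at least 3 distinct weeks.
With at most 2 per week and 5 tasks, at least 3 weeks are needed.
3 works (last occupied week: week 3): for example Research in week 1; Test in week 3; Handover in week 2; QA in week 2; Draft in week 3.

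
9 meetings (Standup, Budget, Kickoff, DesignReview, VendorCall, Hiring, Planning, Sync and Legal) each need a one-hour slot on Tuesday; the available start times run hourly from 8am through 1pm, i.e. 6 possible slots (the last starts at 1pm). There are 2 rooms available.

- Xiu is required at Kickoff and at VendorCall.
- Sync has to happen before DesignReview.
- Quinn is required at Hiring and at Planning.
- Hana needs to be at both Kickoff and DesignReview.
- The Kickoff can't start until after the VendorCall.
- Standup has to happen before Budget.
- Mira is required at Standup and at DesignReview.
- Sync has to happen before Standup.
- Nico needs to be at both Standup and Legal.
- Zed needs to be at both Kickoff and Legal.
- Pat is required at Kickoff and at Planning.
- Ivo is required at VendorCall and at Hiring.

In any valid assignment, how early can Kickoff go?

Precedence pushes Kickoff to at least 9am.
Kickoff at 9am is achievable: Sync -> 8am; DesignReview -> 10am; Budget -> 10am; Planning -> 12pm; Kickoff -> 9am; VendorCall -> 8am; Standup -> 9am; Legal -> 11am; Hiring -> 11am.

9am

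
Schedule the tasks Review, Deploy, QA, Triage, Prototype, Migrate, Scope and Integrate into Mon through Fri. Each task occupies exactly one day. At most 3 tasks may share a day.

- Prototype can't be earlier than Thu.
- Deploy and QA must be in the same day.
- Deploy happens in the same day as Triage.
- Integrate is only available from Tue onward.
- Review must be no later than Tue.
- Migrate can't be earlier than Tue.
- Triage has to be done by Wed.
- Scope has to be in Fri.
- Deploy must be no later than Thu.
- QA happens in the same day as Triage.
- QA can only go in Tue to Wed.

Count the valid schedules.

Splitting on Review: it can be Mon (34), Tue (17). Listing each branch's schedules as (Deploy, QA, Triage, Prototype, Migrate, Scope, Integrate):
Review=Mon: (Tue,Tue,Tue,Thu,Wed,Fri,Wed) (Tue,Tue,Tue,Thu,Wed,Fri,Thu) (Tue,Tue,Tue,Thu,Wed,Fri,Fri) (Tue,Tue,Tue,Thu,Thu,Fri,Wed) (Tue,Tue,Tue,Thu,Thu,Fri,Thu) (Tue,Tue,Tue,Thu,Thu,Fri,Fri) (Tue,Tue,Tue,Thu,Fri,Fri,Wed) (Tue,Tue,Tue,Thu,Fri,Fri,Thu) (Tue,Tue,Tue,Thu,Fri,Fri,Fri) (Tue,Tue,Tue,Fri,Wed,Fri,Wed) (Tue,Tue,Tue,Fri,Wed,Fri,Thu) (Tue,Tue,Tue,Fri,Wed,Fri,Fri) (Tue,Tue,Tue,Fri,Thu,Fri,Wed) (Tue,Tue,Tue,Fri,Thu,Fri,Thu) (Tue,Tue,Tue,Fri,Thu,Fri,Fri) (Tue,Tue,Tue,Fri,Fri,Fri,Wed) (Tue,Tue,Tue,Fri,Fri,Fri,Thu) (Wed,Wed,Wed,Thu,Tue,Fri,Tue) (Wed,Wed,Wed,Thu,Tue,Fri,Thu) (Wed,Wed,Wed,Thu,Tue,Fri,Fri) (Wed,Wed,Wed,Thu,Thu,Fri,Tue) (Wed,Wed,Wed,Thu,Thu,Fri,Thu) (Wed,Wed,Wed,Thu,Thu,Fri,Fri) (Wed,Wed,Wed,Thu,Fri,Fri,Tue) (Wed,Wed,Wed,Thu,Fri,Fri,Thu) (Wed,Wed,Wed,Thu,Fri,Fri,Fri) (Wed,Wed,Wed,Fri,Tue,Fri,Tue) (Wed,Wed,Wed,Fri,Tue,Fri,Thu) (Wed,Wed,Wed,Fri,Tue,Fri,Fri) (Wed,Wed,Wed,Fri,Thu,Fri,Tue) (Wed,Wed,Wed,Fri,Thu,Fri,Thu) (Wed,Wed,Wed,Fri,Thu,Fri,Fri) (Wed,Wed,Wed,Fri,Fri,Fri,Tue) (Wed,Wed,Wed,Fri,Fri,Fri,Thu) — 34.
Review=Tue: (Wed,Wed,Wed,Thu,Tue,Fri,Tue) (Wed,Wed,Wed,Thu,Tue,Fri,Thu) (Wed,Wed,Wed,Thu,Tue,Fri,Fri) (Wed,Wed,Wed,Thu,Thu,Fri,Tue) (Wed,Wed,Wed,Thu,Thu,Fri,Thu) (Wed,Wed,Wed,Thu,Thu,Fri,Fri) (Wed,Wed,Wed,Thu,Fri,Fri,Tue) (Wed,Wed,Wed,Thu,Fri,Fri,Thu) (Wed,Wed,Wed,Thu,Fri,Fri,Fri) (Wed,Wed,Wed,Fri,Tue,Fri,Tue) (Wed,Wed,Wed,Fri,Tue,Fri,Thu) (Wed,Wed,Wed,Fri,Tue,Fri,Fri) (Wed,Wed,Wed,Fri,Thu,Fri,Tue) (Wed,Wed,Wed,Fri,Thu,Fri,Thu) (Wed,Wed,Wed,Fri,Thu,Fri,Fri) (Wed,Wed,Wed,Fri,Fri,Fri,Tue) (Wed,Wed,Wed,Fri,Fri,Fri,Thu) — 17.
Summing: 34 + 17 = 51.

51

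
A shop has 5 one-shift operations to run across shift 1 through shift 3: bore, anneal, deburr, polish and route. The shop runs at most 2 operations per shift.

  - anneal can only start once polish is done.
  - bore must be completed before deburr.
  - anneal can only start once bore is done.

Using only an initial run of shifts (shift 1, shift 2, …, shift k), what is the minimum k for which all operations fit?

The precedence chain requires at least 2 distinct shifts.
With at most 2 per shift and 5 operations, at least 3 shifts are needed.
3 works (last occupied shift: shift 3): for example route -> shift 3, anneal -> shift 2, bore -> shift 1, deburr -> shift 2, polish -> shift 1.

3 shifts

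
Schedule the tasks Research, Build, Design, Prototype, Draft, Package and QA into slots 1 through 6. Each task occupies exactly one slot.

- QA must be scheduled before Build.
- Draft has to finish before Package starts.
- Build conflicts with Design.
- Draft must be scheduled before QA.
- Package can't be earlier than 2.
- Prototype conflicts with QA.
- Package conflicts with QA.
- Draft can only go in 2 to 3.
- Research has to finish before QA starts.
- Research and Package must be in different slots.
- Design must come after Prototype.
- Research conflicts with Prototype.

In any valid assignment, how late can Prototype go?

Downstream work caps Prototype at 5.
Prototype at 5 is achievable: Design in 6, QA in 4, Prototype in 5, Package in 3, Research in 1, Build in 5, Draft in 2.

5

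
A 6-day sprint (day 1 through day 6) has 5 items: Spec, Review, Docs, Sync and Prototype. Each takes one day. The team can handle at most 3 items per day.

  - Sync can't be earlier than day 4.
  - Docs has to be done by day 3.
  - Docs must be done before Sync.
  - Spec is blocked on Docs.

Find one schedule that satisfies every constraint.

Sync=day 4, Docs=day 1, Prototype=day 1, Review=day 1, Spec=day 2

Checking: Docs(day 1) before Sync(day 4); Docs(day 1) before Spec(day 2); Sync=day 4 in [day 4,day 6]; Docs=day 1 in [day 1,day 3]; max 3 per day (cap 3).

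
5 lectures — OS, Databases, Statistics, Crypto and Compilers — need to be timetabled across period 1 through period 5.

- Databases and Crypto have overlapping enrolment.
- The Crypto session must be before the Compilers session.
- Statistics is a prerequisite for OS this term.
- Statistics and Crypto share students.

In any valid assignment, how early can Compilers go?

Precedence pushes Compilers to at least period 2.
Compilers at period 2 is achievable: Statistics=period 2, Crypto=period 1, OS=period 3, Databases=period 2, Compilers=period 2.

period 2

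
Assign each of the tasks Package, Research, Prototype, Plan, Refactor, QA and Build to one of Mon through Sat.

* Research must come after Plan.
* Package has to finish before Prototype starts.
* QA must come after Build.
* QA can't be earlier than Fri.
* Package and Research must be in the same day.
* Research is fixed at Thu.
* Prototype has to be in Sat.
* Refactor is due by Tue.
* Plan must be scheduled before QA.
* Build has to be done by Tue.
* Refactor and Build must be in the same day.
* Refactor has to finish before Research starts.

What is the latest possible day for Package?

Package must be in the same day as Research, which can't be before Thu, so Package is at least Thu; Package must be in the same day as Research, which can't be after Thu, so Package is at most Thu.
Package at Thu is achievable: Plan in Mon, Build in Mon, Package in Thu, Prototype in Sat, Refactor in Mon, Research in Thu, QA in Fri.

Thu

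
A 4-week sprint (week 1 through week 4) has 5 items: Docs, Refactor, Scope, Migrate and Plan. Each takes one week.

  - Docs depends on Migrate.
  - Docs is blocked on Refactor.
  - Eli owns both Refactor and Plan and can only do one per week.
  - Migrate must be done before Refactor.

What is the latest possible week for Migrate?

week 2

Downstream work caps Migrate at week 2.
Migrate at week 2 is achievable: Refactor in week 3, Docs in week 4, Scope in week 1, Plan in week 1, Migrate in week 2.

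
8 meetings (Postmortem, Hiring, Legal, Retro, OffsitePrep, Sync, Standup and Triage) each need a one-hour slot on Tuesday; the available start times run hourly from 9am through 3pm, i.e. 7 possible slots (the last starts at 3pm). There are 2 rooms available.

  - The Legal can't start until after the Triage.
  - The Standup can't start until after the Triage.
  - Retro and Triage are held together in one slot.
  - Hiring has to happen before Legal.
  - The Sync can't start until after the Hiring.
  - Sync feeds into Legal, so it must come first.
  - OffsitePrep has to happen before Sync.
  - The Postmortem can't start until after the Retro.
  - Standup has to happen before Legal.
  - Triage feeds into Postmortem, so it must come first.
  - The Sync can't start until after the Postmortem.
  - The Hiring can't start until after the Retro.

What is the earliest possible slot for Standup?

10am

Precedence pushes Standup to at least 10am; downstream work caps Standup at 2pm.
Standup at 10am is achievable: OffsitePrep -> 11am, Legal -> 1pm, Postmortem -> 10am, Sync -> 12pm, Retro -> 9am, Standup -> 10am, Triage -> 9am, Hiring -> 11am.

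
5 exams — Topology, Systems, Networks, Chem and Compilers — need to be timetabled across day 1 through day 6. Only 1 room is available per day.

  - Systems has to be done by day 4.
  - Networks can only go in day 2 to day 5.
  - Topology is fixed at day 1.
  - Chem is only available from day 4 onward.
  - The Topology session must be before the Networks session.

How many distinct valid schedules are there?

Splitting on Systems: it can be day 2 (14), day 3 (14), day 4 (10). Listing each branch's schedules as (Topology, Networks, Chem, Compilers) by day number:
Systems=day 2: (1,3,4,5) (1,3,4,6) (1,3,5,4) (1,3,5,6) (1,3,6,4) (1,3,6,5) (1,4,5,3) (1,4,5,6) (1,4,6,3) (1,4,6,5) (1,5,4,3) (1,5,4,6) (1,5,6,3) (1,5,6,4) — 14.
Systems=day 3: (1,2,4,5) (1,2,4,6) (1,2,5,4) (1,2,5,6) (1,2,6,4) (1,2,6,5) (1,4,5,2) (1,4,5,6) (1,4,6,2) (1,4,6,5) (1,5,4,2) (1,5,4,6) (1,5,6,2) (1,5,6,4) — 14.
Systems=day 4: (1,2,5,3) (1,2,5,6) (1,2,6,3) (1,2,6,5) (1,3,5,2) (1,3,5,6) (1,3,6,2) (1,3,6,5) (1,5,6,2) (1,5,6,3) — 10.
Summing: 14 + 14 + 10 = 38.

38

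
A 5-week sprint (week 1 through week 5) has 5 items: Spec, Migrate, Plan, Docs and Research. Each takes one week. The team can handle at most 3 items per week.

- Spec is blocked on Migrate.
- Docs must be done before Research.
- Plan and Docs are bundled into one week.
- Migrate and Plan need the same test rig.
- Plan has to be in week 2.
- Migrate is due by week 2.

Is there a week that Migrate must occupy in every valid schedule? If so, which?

week 1

Migrate's window is week 1–week 2.
Plan is fixed at week 2, and Migrate can't share a week with Plan.
So Migrate must be week 1.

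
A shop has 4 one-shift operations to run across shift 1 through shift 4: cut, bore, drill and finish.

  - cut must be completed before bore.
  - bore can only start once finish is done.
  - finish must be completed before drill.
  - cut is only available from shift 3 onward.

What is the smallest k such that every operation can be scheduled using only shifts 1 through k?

4 shifts

The precedence chain requires at least 2 distinct shifts.
Propagating the time windows through the other constraints, bore can't land before shift 4, so the schedule must run through at least shift 4.
4 works (last occupied shift: shift 4): for example finish -> shift 1; cut -> shift 3; bore -> shift 4; drill -> shift 2.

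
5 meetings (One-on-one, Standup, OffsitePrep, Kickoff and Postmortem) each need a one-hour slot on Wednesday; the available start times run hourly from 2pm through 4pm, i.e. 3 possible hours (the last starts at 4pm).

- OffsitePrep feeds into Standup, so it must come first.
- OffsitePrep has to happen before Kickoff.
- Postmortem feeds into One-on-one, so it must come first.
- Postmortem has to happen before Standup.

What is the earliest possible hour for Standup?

3pm

Precedence pushes Standup to at least 3pm.
Standup at 3pm is achievable: Postmortem -> 2pm; Kickoff -> 3pm; One-on-one -> 3pm; OffsitePrep -> 2pm; Standup -> 3pm.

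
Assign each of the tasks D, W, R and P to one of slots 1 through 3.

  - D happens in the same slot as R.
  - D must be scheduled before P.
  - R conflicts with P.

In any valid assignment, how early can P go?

Precedence pushes P to at least 2.
P at 2 is achievable: D -> 1, W -> 1, P -> 2, R -> 1.

2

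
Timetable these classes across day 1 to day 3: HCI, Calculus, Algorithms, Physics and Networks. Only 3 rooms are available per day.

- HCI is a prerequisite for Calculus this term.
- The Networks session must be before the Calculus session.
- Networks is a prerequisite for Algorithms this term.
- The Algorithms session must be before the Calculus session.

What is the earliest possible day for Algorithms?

day 2

Precedence pushes Algorithms to at least day 2; downstream work caps Algorithms at day 2.
Algorithms at day 2 is achievable: Calculus -> day 3, Algorithms -> day 2, Physics -> day 1, Networks -> day 1, HCI -> day 1.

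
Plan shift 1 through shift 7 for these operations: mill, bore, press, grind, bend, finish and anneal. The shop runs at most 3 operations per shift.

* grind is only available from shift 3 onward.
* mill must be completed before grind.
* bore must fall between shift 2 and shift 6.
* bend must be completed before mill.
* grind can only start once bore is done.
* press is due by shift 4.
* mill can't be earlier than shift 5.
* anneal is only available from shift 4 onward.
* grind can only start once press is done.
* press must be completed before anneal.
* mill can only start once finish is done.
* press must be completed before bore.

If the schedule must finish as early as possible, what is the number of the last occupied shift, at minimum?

shift 6

The precedence chain requires at least 3 distinct shifts.
With at most 3 per shift and 7 operations, at least 3 shifts are needed.
Propagating the time windows through the other constraints, grind can't land before shift 6, so the schedule must run through at least shift 6.
6 works (last occupied shift: shift 6): for example press=shift 1; anneal=shift 4; bore=shift 2; finish=shift 1; grind=shift 6; mill=shift 5; bend=shift 1.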